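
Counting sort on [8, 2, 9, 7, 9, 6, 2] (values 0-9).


Input: [8, 2, 9, 7, 9, 6, 2]
Counts: [0, 0, 2, 0, 0, 0, 1, 1, 1, 2]

Sorted: [2, 2, 6, 7, 8, 9, 9]


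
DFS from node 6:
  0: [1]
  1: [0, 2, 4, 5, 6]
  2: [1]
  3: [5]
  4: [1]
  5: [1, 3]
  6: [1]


Visit 6, push [1]
Visit 1, push [5, 4, 2, 0]
Visit 0, push []
Visit 2, push []
Visit 4, push []
Visit 5, push [3]
Visit 3, push []

DFS order: [6, 1, 0, 2, 4, 5, 3]


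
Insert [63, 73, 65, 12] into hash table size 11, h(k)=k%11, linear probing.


Insert 63: h=8 -> slot 8
Insert 73: h=7 -> slot 7
Insert 65: h=10 -> slot 10
Insert 12: h=1 -> slot 1

Table: [None, 12, None, None, None, None, None, 73, 63, None, 65]


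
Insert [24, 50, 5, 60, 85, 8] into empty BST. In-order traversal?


Insert 24: root
Insert 50: R from 24
Insert 5: L from 24
Insert 60: R from 24 -> R from 50
Insert 85: R from 24 -> R from 50 -> R from 60
Insert 8: L from 24 -> R from 5

In-order: [5, 8, 24, 50, 60, 85]


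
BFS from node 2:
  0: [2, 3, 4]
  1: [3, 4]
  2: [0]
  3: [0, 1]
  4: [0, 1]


Visit 2, enqueue [0]
Visit 0, enqueue [3, 4]
Visit 3, enqueue [1]
Visit 4, enqueue []
Visit 1, enqueue []

BFS order: [2, 0, 3, 4, 1]


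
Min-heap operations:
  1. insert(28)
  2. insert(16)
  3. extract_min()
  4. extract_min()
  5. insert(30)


insert(28) -> [28]
insert(16) -> [16, 28]
extract_min()->16, [28]
extract_min()->28, []
insert(30) -> [30]

Final heap: [30]


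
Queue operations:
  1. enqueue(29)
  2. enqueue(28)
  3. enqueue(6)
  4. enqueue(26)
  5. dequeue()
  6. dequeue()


enqueue(29) -> [29]
enqueue(28) -> [29, 28]
enqueue(6) -> [29, 28, 6]
enqueue(26) -> [29, 28, 6, 26]
dequeue()->29, [28, 6, 26]
dequeue()->28, [6, 26]

Final queue: [6, 26]


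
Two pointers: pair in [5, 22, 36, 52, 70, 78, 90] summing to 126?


lo=0(5)+hi=6(90)=95
lo=1(22)+hi=6(90)=112
lo=2(36)+hi=6(90)=126

Yes: 36+90=126


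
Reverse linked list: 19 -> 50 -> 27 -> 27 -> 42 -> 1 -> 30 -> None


Step 1: curr=19, set curr.next=prev(None) | reversed so far: 19
Step 2: curr=50, set curr.next=prev(19) | reversed so far: 50 -> 19
Step 3: curr=27, set curr.next=prev(50) | reversed so far: 27 -> 50 -> 19
Step 4: curr=27, set curr.next=prev(27) | reversed so far: 27 -> 27 -> 50 -> 19
Step 5: curr=42, set curr.next=prev(27) | reversed so far: 42 -> 27 -> 27 -> 50 -> 19
Step 6: curr=1, set curr.next=prev(42) | reversed so far: 1 -> 42 -> 27 -> 27 -> 50 -> 19
Step 7: curr=30, set curr.next=prev(1) | reversed so far: 30 -> 1 -> 42 -> 27 -> 27 -> 50 -> 19

30 -> 1 -> 42 -> 27 -> 27 -> 50 -> 19 -> None


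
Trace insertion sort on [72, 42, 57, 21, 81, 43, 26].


Initial: [72, 42, 57, 21, 81, 43, 26]
Insert 42: [42, 72, 57, 21, 81, 43, 26]
Insert 57: [42, 57, 72, 21, 81, 43, 26]
Insert 21: [21, 42, 57, 72, 81, 43, 26]
Insert 81: [21, 42, 57, 72, 81, 43, 26]
Insert 43: [21, 42, 43, 57, 72, 81, 26]
Insert 26: [21, 26, 42, 43, 57, 72, 81]

Sorted: [21, 26, 42, 43, 57, 72, 81]


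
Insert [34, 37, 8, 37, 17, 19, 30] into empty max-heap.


Insert 34: [34]
Insert 37: [37, 34]
Insert 8: [37, 34, 8]
Insert 37: [37, 37, 8, 34]
Insert 17: [37, 37, 8, 34, 17]
Insert 19: [37, 37, 19, 34, 17, 8]
Insert 30: [37, 37, 30, 34, 17, 8, 19]

Final heap: [37, 37, 30, 34, 17, 8, 19]


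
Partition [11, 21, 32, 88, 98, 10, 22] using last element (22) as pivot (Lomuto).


Pivot: 22
  11 <= 22: advance i (no swap)
  21 <= 22: advance i (no swap)
  10 <= 22: swap -> [11, 21, 10, 88, 98, 32, 22]
Place pivot at 3: [11, 21, 10, 22, 98, 32, 88]

Partitioned: [11, 21, 10, 22, 98, 32, 88]


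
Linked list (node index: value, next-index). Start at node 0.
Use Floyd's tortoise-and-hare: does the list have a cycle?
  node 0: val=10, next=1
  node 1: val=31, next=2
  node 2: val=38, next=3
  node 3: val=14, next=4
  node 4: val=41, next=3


Floyd's tortoise (slow, +1) and hare (fast, +2):
  init: slow=0, fast=0
  step 1: slow=1, fast=2
  step 2: slow=2, fast=4
  step 3: slow=3, fast=4
  step 4: slow=4, fast=4
  slow == fast at node 4: cycle detected

Cycle: yes


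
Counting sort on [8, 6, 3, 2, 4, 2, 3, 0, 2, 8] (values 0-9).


Input: [8, 6, 3, 2, 4, 2, 3, 0, 2, 8]
Counts: [1, 0, 3, 2, 1, 0, 1, 0, 2, 0]

Sorted: [0, 2, 2, 2, 3, 3, 4, 6, 8, 8]


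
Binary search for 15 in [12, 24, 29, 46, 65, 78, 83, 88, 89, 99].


Step 1: lo=0, hi=9, mid=4, val=65
Step 2: lo=0, hi=3, mid=1, val=24
Step 3: lo=0, hi=0, mid=0, val=12

Not found


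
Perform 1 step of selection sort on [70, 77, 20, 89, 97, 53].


Initial: [70, 77, 20, 89, 97, 53]
Step 1: min=20 at 2
  Swap: [20, 77, 70, 89, 97, 53]

After 1 step: [20, 77, 70, 89, 97, 53]


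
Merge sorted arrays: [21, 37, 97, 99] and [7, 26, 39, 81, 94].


Take 7 from B
Take 21 from A
Take 26 from B
Take 37 from A
Take 39 from B
Take 81 from B
Take 94 from B

Merged: [7, 21, 26, 37, 39, 81, 94, 97, 99]


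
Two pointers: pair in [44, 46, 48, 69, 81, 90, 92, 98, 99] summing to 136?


lo=0(44)+hi=8(99)=143
lo=0(44)+hi=7(98)=142
lo=0(44)+hi=6(92)=136

Yes: 44+92=136


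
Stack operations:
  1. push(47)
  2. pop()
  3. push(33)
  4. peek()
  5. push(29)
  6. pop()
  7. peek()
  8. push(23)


push(47) -> [47]
pop()->47, []
push(33) -> [33]
peek()->33
push(29) -> [33, 29]
pop()->29, [33]
peek()->33
push(23) -> [33, 23]

Final stack: [33, 23]


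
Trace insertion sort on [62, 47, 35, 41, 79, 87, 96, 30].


Initial: [62, 47, 35, 41, 79, 87, 96, 30]
Insert 47: [47, 62, 35, 41, 79, 87, 96, 30]
Insert 35: [35, 47, 62, 41, 79, 87, 96, 30]
Insert 41: [35, 41, 47, 62, 79, 87, 96, 30]
Insert 79: [35, 41, 47, 62, 79, 87, 96, 30]
Insert 87: [35, 41, 47, 62, 79, 87, 96, 30]
Insert 96: [35, 41, 47, 62, 79, 87, 96, 30]
Insert 30: [30, 35, 41, 47, 62, 79, 87, 96]

Sorted: [30, 35, 41, 47, 62, 79, 87, 96]


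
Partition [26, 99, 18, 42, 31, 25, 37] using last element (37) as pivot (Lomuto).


Pivot: 37
  26 <= 37: advance i (no swap)
  18 <= 37: swap -> [26, 18, 99, 42, 31, 25, 37]
  31 <= 37: swap -> [26, 18, 31, 42, 99, 25, 37]
  25 <= 37: swap -> [26, 18, 31, 25, 99, 42, 37]
Place pivot at 4: [26, 18, 31, 25, 37, 42, 99]

Partitioned: [26, 18, 31, 25, 37, 42, 99]


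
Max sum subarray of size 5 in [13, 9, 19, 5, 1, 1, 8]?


[0:5]: 47
[1:6]: 35
[2:7]: 34

Max: 47 at [0:5]


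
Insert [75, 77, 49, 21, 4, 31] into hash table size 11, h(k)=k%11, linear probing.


Insert 75: h=9 -> slot 9
Insert 77: h=0 -> slot 0
Insert 49: h=5 -> slot 5
Insert 21: h=10 -> slot 10
Insert 4: h=4 -> slot 4
Insert 31: h=9, 3 probes -> slot 1

Table: [77, 31, None, None, 4, 49, None, None, None, 75, 21]


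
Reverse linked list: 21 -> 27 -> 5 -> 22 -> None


Step 1: curr=21, set curr.next=prev(None) | reversed so far: 21
Step 2: curr=27, set curr.next=prev(21) | reversed so far: 27 -> 21
Step 3: curr=5, set curr.next=prev(27) | reversed so far: 5 -> 27 -> 21
Step 4: curr=22, set curr.next=prev(5) | reversed so far: 22 -> 5 -> 27 -> 21

22 -> 5 -> 27 -> 21 -> None


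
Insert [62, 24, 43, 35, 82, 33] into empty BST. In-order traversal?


Insert 62: root
Insert 24: L from 62
Insert 43: L from 62 -> R from 24
Insert 35: L from 62 -> R from 24 -> L from 43
Insert 82: R from 62
Insert 33: L from 62 -> R from 24 -> L from 43 -> L from 35

In-order: [24, 33, 35, 43, 62, 82]


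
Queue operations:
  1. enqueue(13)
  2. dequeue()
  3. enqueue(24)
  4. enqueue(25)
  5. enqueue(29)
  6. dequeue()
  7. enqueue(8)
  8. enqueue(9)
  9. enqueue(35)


enqueue(13) -> [13]
dequeue()->13, []
enqueue(24) -> [24]
enqueue(25) -> [24, 25]
enqueue(29) -> [24, 25, 29]
dequeue()->24, [25, 29]
enqueue(8) -> [25, 29, 8]
enqueue(9) -> [25, 29, 8, 9]
enqueue(35) -> [25, 29, 8, 9, 35]

Final queue: [25, 29, 8, 9, 35]


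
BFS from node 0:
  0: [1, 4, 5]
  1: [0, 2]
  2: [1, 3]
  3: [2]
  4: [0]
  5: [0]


Visit 0, enqueue [1, 4, 5]
Visit 1, enqueue [2]
Visit 4, enqueue []
Visit 5, enqueue []
Visit 2, enqueue [3]
Visit 3, enqueue []

BFS order: [0, 1, 4, 5, 2, 3]


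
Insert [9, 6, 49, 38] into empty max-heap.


Insert 9: [9]
Insert 6: [9, 6]
Insert 49: [49, 6, 9]
Insert 38: [49, 38, 9, 6]

Final heap: [49, 38, 9, 6]


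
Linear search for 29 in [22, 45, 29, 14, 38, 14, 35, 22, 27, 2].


i=0: 22!=29
i=1: 45!=29
i=2: 29==29 found!

Found at 2, 3 comps


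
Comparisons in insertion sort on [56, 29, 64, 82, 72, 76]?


Algorithm: insertion sort
Input: [56, 29, 64, 82, 72, 76]
Sorted: [29, 56, 64, 72, 76, 82]

7


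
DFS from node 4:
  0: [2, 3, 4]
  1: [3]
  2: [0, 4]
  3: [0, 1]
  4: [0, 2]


Visit 4, push [2, 0]
Visit 0, push [3, 2]
Visit 2, push []
Visit 3, push [1]
Visit 1, push []

DFS order: [4, 0, 2, 3, 1]


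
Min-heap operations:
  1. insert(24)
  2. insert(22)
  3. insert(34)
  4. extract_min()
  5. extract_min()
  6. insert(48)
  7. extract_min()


insert(24) -> [24]
insert(22) -> [22, 24]
insert(34) -> [22, 24, 34]
extract_min()->22, [24, 34]
extract_min()->24, [34]
insert(48) -> [34, 48]
extract_min()->34, [48]

Final heap: [48]


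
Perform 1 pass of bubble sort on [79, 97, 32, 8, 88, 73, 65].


Initial: [79, 97, 32, 8, 88, 73, 65]
Pass 1: [79, 32, 8, 88, 73, 65, 97] (5 swaps)

After 1 pass: [79, 32, 8, 88, 73, 65, 97]


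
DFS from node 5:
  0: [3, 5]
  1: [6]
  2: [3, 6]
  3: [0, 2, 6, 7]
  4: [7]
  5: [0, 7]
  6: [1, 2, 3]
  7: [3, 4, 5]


Visit 5, push [7, 0]
Visit 0, push [3]
Visit 3, push [7, 6, 2]
Visit 2, push [6]
Visit 6, push [1]
Visit 1, push []
Visit 7, push [4]
Visit 4, push []

DFS order: [5, 0, 3, 2, 6, 1, 7, 4]


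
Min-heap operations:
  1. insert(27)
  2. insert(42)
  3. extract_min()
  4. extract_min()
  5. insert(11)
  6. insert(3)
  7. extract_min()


insert(27) -> [27]
insert(42) -> [27, 42]
extract_min()->27, [42]
extract_min()->42, []
insert(11) -> [11]
insert(3) -> [3, 11]
extract_min()->3, [11]

Final heap: [11]


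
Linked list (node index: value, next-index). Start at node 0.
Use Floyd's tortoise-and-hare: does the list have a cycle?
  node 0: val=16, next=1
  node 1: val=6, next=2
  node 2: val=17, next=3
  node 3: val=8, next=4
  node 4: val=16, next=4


Floyd's tortoise (slow, +1) and hare (fast, +2):
  init: slow=0, fast=0
  step 1: slow=1, fast=2
  step 2: slow=2, fast=4
  step 3: slow=3, fast=4
  step 4: slow=4, fast=4
  slow == fast at node 4: cycle detected

Cycle: yes


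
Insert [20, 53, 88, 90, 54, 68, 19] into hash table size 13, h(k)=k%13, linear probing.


Insert 20: h=7 -> slot 7
Insert 53: h=1 -> slot 1
Insert 88: h=10 -> slot 10
Insert 90: h=12 -> slot 12
Insert 54: h=2 -> slot 2
Insert 68: h=3 -> slot 3
Insert 19: h=6 -> slot 6

Table: [None, 53, 54, 68, None, None, 19, 20, None, None, 88, None, 90]


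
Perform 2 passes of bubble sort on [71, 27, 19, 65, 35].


Initial: [71, 27, 19, 65, 35]
Pass 1: [27, 19, 65, 35, 71] (4 swaps)
Pass 2: [19, 27, 35, 65, 71] (2 swaps)

After 2 passes: [19, 27, 35, 65, 71]


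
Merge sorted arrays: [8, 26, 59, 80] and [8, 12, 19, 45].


Take 8 from A
Take 8 from B
Take 12 from B
Take 19 from B
Take 26 from A
Take 45 from B

Merged: [8, 8, 12, 19, 26, 45, 59, 80]


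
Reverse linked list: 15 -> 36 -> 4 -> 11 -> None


Step 1: curr=15, set curr.next=prev(None) | reversed so far: 15
Step 2: curr=36, set curr.next=prev(15) | reversed so far: 36 -> 15
Step 3: curr=4, set curr.next=prev(36) | reversed so far: 4 -> 36 -> 15
Step 4: curr=11, set curr.next=prev(4) | reversed so far: 11 -> 4 -> 36 -> 15

11 -> 4 -> 36 -> 15 -> None


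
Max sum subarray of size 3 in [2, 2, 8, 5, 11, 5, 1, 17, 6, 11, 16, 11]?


[0:3]: 12
[1:4]: 15
[2:5]: 24
[3:6]: 21
[4:7]: 17
[5:8]: 23
[6:9]: 24
[7:10]: 34
[8:11]: 33
[9:12]: 38

Max: 38 at [9:12]


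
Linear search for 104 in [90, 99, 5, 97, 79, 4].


i=0: 90!=104
i=1: 99!=104
i=2: 5!=104
i=3: 97!=104
i=4: 79!=104
i=5: 4!=104

Not found, 6 comps


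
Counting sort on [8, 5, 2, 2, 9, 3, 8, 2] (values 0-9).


Input: [8, 5, 2, 2, 9, 3, 8, 2]
Counts: [0, 0, 3, 1, 0, 1, 0, 0, 2, 1]

Sorted: [2, 2, 2, 3, 5, 8, 8, 9]


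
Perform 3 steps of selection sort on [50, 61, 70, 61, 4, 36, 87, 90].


Initial: [50, 61, 70, 61, 4, 36, 87, 90]
Step 1: min=4 at 4
  Swap: [4, 61, 70, 61, 50, 36, 87, 90]
Step 2: min=36 at 5
  Swap: [4, 36, 70, 61, 50, 61, 87, 90]
Step 3: min=50 at 4
  Swap: [4, 36, 50, 61, 70, 61, 87, 90]

After 3 steps: [4, 36, 50, 61, 70, 61, 87, 90]


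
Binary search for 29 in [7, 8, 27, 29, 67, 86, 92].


Step 1: lo=0, hi=6, mid=3, val=29

Found at index 3


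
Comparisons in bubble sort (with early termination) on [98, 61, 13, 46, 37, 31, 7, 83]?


Algorithm: bubble sort (with early termination)
Input: [98, 61, 13, 46, 37, 31, 7, 83]
Sorted: [7, 13, 31, 37, 46, 61, 83, 98]

28


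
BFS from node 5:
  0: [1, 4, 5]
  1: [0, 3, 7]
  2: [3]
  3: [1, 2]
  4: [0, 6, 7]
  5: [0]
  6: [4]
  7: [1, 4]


Visit 5, enqueue [0]
Visit 0, enqueue [1, 4]
Visit 1, enqueue [3, 7]
Visit 4, enqueue [6]
Visit 3, enqueue [2]
Visit 7, enqueue []
Visit 6, enqueue []
Visit 2, enqueue []

BFS order: [5, 0, 1, 4, 3, 7, 6, 2]


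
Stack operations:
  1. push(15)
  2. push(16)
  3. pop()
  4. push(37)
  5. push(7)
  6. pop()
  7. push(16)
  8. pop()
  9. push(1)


push(15) -> [15]
push(16) -> [15, 16]
pop()->16, [15]
push(37) -> [15, 37]
push(7) -> [15, 37, 7]
pop()->7, [15, 37]
push(16) -> [15, 37, 16]
pop()->16, [15, 37]
push(1) -> [15, 37, 1]

Final stack: [15, 37, 1]


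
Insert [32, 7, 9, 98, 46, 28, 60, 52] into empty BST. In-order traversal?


Insert 32: root
Insert 7: L from 32
Insert 9: L from 32 -> R from 7
Insert 98: R from 32
Insert 46: R from 32 -> L from 98
Insert 28: L from 32 -> R from 7 -> R from 9
Insert 60: R from 32 -> L from 98 -> R from 46
Insert 52: R from 32 -> L from 98 -> R from 46 -> L from 60

In-order: [7, 9, 28, 32, 46, 52, 60, 98]


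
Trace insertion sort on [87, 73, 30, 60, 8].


Initial: [87, 73, 30, 60, 8]
Insert 73: [73, 87, 30, 60, 8]
Insert 30: [30, 73, 87, 60, 8]
Insert 60: [30, 60, 73, 87, 8]
Insert 8: [8, 30, 60, 73, 87]

Sorted: [8, 30, 60, 73, 87]


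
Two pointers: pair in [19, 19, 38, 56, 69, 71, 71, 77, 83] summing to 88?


lo=0(19)+hi=8(83)=102
lo=0(19)+hi=7(77)=96
lo=0(19)+hi=6(71)=90
lo=0(19)+hi=5(71)=90
lo=0(19)+hi=4(69)=88

Yes: 19+69=88


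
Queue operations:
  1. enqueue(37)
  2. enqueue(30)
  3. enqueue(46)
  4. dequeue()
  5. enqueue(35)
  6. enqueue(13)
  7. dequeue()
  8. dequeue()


enqueue(37) -> [37]
enqueue(30) -> [37, 30]
enqueue(46) -> [37, 30, 46]
dequeue()->37, [30, 46]
enqueue(35) -> [30, 46, 35]
enqueue(13) -> [30, 46, 35, 13]
dequeue()->30, [46, 35, 13]
dequeue()->46, [35, 13]

Final queue: [35, 13]


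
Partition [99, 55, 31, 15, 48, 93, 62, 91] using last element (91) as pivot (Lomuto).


Pivot: 91
  55 <= 91: swap -> [55, 99, 31, 15, 48, 93, 62, 91]
  31 <= 91: swap -> [55, 31, 99, 15, 48, 93, 62, 91]
  15 <= 91: swap -> [55, 31, 15, 99, 48, 93, 62, 91]
  48 <= 91: swap -> [55, 31, 15, 48, 99, 93, 62, 91]
  62 <= 91: swap -> [55, 31, 15, 48, 62, 93, 99, 91]
Place pivot at 5: [55, 31, 15, 48, 62, 91, 99, 93]

Partitioned: [55, 31, 15, 48, 62, 91, 99, 93]


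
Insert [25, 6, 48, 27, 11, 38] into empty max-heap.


Insert 25: [25]
Insert 6: [25, 6]
Insert 48: [48, 6, 25]
Insert 27: [48, 27, 25, 6]
Insert 11: [48, 27, 25, 6, 11]
Insert 38: [48, 27, 38, 6, 11, 25]

Final heap: [48, 27, 38, 6, 11, 25]


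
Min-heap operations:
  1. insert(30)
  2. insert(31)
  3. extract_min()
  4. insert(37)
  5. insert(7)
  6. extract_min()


insert(30) -> [30]
insert(31) -> [30, 31]
extract_min()->30, [31]
insert(37) -> [31, 37]
insert(7) -> [7, 37, 31]
extract_min()->7, [31, 37]

Final heap: [31, 37]


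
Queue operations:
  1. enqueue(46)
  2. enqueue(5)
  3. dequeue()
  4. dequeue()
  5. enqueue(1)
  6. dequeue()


enqueue(46) -> [46]
enqueue(5) -> [46, 5]
dequeue()->46, [5]
dequeue()->5, []
enqueue(1) -> [1]
dequeue()->1, []

Final queue: []


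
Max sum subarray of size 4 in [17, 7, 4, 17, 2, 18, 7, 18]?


[0:4]: 45
[1:5]: 30
[2:6]: 41
[3:7]: 44
[4:8]: 45

Max: 45 at [0:4]


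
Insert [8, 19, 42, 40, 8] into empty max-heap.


Insert 8: [8]
Insert 19: [19, 8]
Insert 42: [42, 8, 19]
Insert 40: [42, 40, 19, 8]
Insert 8: [42, 40, 19, 8, 8]

Final heap: [42, 40, 19, 8, 8]


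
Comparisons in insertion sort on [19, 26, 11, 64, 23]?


Algorithm: insertion sort
Input: [19, 26, 11, 64, 23]
Sorted: [11, 19, 23, 26, 64]

7


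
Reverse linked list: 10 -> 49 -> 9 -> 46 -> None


Step 1: curr=10, set curr.next=prev(None) | reversed so far: 10
Step 2: curr=49, set curr.next=prev(10) | reversed so far: 49 -> 10
Step 3: curr=9, set curr.next=prev(49) | reversed so far: 9 -> 49 -> 10
Step 4: curr=46, set curr.next=prev(9) | reversed so far: 46 -> 9 -> 49 -> 10

46 -> 9 -> 49 -> 10 -> None


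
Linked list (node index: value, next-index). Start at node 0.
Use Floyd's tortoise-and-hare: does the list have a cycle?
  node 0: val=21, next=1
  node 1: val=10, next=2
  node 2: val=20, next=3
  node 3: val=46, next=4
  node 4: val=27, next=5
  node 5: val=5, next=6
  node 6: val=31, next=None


Floyd's tortoise (slow, +1) and hare (fast, +2):
  init: slow=0, fast=0
  step 1: slow=1, fast=2
  step 2: slow=2, fast=4
  step 3: slow=3, fast=6
  step 4: fast -> None, no cycle

Cycle: no


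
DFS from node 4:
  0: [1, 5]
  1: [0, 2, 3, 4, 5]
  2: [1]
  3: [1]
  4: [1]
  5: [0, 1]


Visit 4, push [1]
Visit 1, push [5, 3, 2, 0]
Visit 0, push [5]
Visit 5, push []
Visit 2, push []
Visit 3, push []

DFS order: [4, 1, 0, 5, 2, 3]


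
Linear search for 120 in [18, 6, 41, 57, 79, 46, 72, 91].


i=0: 18!=120
i=1: 6!=120
i=2: 41!=120
i=3: 57!=120
i=4: 79!=120
i=5: 46!=120
i=6: 72!=120
i=7: 91!=120

Not found, 8 comps


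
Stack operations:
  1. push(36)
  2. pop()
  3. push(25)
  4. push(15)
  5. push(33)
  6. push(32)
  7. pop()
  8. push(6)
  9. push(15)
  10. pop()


push(36) -> [36]
pop()->36, []
push(25) -> [25]
push(15) -> [25, 15]
push(33) -> [25, 15, 33]
push(32) -> [25, 15, 33, 32]
pop()->32, [25, 15, 33]
push(6) -> [25, 15, 33, 6]
push(15) -> [25, 15, 33, 6, 15]
pop()->15, [25, 15, 33, 6]

Final stack: [25, 15, 33, 6]


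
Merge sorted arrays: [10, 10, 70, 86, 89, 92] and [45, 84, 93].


Take 10 from A
Take 10 from A
Take 45 from B
Take 70 from A
Take 84 from B
Take 86 from A
Take 89 from A
Take 92 from A

Merged: [10, 10, 45, 70, 84, 86, 89, 92, 93]


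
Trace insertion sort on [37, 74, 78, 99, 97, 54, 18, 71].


Initial: [37, 74, 78, 99, 97, 54, 18, 71]
Insert 74: [37, 74, 78, 99, 97, 54, 18, 71]
Insert 78: [37, 74, 78, 99, 97, 54, 18, 71]
Insert 99: [37, 74, 78, 99, 97, 54, 18, 71]
Insert 97: [37, 74, 78, 97, 99, 54, 18, 71]
Insert 54: [37, 54, 74, 78, 97, 99, 18, 71]
Insert 18: [18, 37, 54, 74, 78, 97, 99, 71]
Insert 71: [18, 37, 54, 71, 74, 78, 97, 99]

Sorted: [18, 37, 54, 71, 74, 78, 97, 99]


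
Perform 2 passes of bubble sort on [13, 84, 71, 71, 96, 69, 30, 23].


Initial: [13, 84, 71, 71, 96, 69, 30, 23]
Pass 1: [13, 71, 71, 84, 69, 30, 23, 96] (5 swaps)
Pass 2: [13, 71, 71, 69, 30, 23, 84, 96] (3 swaps)

After 2 passes: [13, 71, 71, 69, 30, 23, 84, 96]


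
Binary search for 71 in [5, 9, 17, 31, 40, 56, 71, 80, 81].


Step 1: lo=0, hi=8, mid=4, val=40
Step 2: lo=5, hi=8, mid=6, val=71

Found at index 6


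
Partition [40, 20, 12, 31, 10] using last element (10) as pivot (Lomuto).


Pivot: 10
Place pivot at 0: [10, 20, 12, 31, 40]

Partitioned: [10, 20, 12, 31, 40]


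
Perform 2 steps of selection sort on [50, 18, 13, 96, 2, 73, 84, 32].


Initial: [50, 18, 13, 96, 2, 73, 84, 32]
Step 1: min=2 at 4
  Swap: [2, 18, 13, 96, 50, 73, 84, 32]
Step 2: min=13 at 2
  Swap: [2, 13, 18, 96, 50, 73, 84, 32]

After 2 steps: [2, 13, 18, 96, 50, 73, 84, 32]


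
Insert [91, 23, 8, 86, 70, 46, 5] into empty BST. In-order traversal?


Insert 91: root
Insert 23: L from 91
Insert 8: L from 91 -> L from 23
Insert 86: L from 91 -> R from 23
Insert 70: L from 91 -> R from 23 -> L from 86
Insert 46: L from 91 -> R from 23 -> L from 86 -> L from 70
Insert 5: L from 91 -> L from 23 -> L from 8

In-order: [5, 8, 23, 46, 70, 86, 91]


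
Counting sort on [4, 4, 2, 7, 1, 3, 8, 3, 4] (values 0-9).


Input: [4, 4, 2, 7, 1, 3, 8, 3, 4]
Counts: [0, 1, 1, 2, 3, 0, 0, 1, 1, 0]

Sorted: [1, 2, 3, 3, 4, 4, 4, 7, 8]


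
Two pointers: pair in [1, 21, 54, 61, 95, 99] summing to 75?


lo=0(1)+hi=5(99)=100
lo=0(1)+hi=4(95)=96
lo=0(1)+hi=3(61)=62
lo=1(21)+hi=3(61)=82
lo=1(21)+hi=2(54)=75

Yes: 21+54=75


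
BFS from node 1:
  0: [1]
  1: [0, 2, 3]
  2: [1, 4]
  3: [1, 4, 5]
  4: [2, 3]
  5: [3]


Visit 1, enqueue [0, 2, 3]
Visit 0, enqueue []
Visit 2, enqueue [4]
Visit 3, enqueue [5]
Visit 4, enqueue []
Visit 5, enqueue []

BFS order: [1, 0, 2, 3, 4, 5]


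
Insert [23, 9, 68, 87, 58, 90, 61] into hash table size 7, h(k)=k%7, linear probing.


Insert 23: h=2 -> slot 2
Insert 9: h=2, 1 probes -> slot 3
Insert 68: h=5 -> slot 5
Insert 87: h=3, 1 probes -> slot 4
Insert 58: h=2, 4 probes -> slot 6
Insert 90: h=6, 1 probes -> slot 0
Insert 61: h=5, 3 probes -> slot 1

Table: [90, 61, 23, 9, 87, 68, 58]


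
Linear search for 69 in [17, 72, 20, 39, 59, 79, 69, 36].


i=0: 17!=69
i=1: 72!=69
i=2: 20!=69
i=3: 39!=69
i=4: 59!=69
i=5: 79!=69
i=6: 69==69 found!

Found at 6, 7 comps


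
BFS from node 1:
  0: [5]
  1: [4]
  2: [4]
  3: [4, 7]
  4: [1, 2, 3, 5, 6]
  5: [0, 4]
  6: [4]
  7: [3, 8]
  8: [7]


Visit 1, enqueue [4]
Visit 4, enqueue [2, 3, 5, 6]
Visit 2, enqueue []
Visit 3, enqueue [7]
Visit 5, enqueue [0]
Visit 6, enqueue []
Visit 7, enqueue [8]
Visit 0, enqueue []
Visit 8, enqueue []

BFS order: [1, 4, 2, 3, 5, 6, 7, 0, 8]


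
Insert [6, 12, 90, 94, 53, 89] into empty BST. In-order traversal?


Insert 6: root
Insert 12: R from 6
Insert 90: R from 6 -> R from 12
Insert 94: R from 6 -> R from 12 -> R from 90
Insert 53: R from 6 -> R from 12 -> L from 90
Insert 89: R from 6 -> R from 12 -> L from 90 -> R from 53

In-order: [6, 12, 53, 89, 90, 94]


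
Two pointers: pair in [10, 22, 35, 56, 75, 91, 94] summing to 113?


lo=0(10)+hi=6(94)=104
lo=1(22)+hi=6(94)=116
lo=1(22)+hi=5(91)=113

Yes: 22+91=113


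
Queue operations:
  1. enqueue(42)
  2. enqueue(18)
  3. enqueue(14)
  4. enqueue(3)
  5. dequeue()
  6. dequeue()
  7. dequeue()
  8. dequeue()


enqueue(42) -> [42]
enqueue(18) -> [42, 18]
enqueue(14) -> [42, 18, 14]
enqueue(3) -> [42, 18, 14, 3]
dequeue()->42, [18, 14, 3]
dequeue()->18, [14, 3]
dequeue()->14, [3]
dequeue()->3, []

Final queue: []


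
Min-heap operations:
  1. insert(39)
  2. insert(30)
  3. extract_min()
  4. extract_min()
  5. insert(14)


insert(39) -> [39]
insert(30) -> [30, 39]
extract_min()->30, [39]
extract_min()->39, []
insert(14) -> [14]

Final heap: [14]


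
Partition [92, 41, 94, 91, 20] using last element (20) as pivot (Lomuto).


Pivot: 20
Place pivot at 0: [20, 41, 94, 91, 92]

Partitioned: [20, 41, 94, 91, 92]


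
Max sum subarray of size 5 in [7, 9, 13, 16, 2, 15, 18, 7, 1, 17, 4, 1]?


[0:5]: 47
[1:6]: 55
[2:7]: 64
[3:8]: 58
[4:9]: 43
[5:10]: 58
[6:11]: 47
[7:12]: 30

Max: 64 at [2:7]


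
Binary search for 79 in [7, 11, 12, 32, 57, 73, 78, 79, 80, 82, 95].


Step 1: lo=0, hi=10, mid=5, val=73
Step 2: lo=6, hi=10, mid=8, val=80
Step 3: lo=6, hi=7, mid=6, val=78
Step 4: lo=7, hi=7, mid=7, val=79

Found at index 7


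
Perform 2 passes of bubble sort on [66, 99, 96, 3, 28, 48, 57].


Initial: [66, 99, 96, 3, 28, 48, 57]
Pass 1: [66, 96, 3, 28, 48, 57, 99] (5 swaps)
Pass 2: [66, 3, 28, 48, 57, 96, 99] (4 swaps)

After 2 passes: [66, 3, 28, 48, 57, 96, 99]


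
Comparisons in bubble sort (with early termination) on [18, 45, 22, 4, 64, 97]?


Algorithm: bubble sort (with early termination)
Input: [18, 45, 22, 4, 64, 97]
Sorted: [4, 18, 22, 45, 64, 97]

14


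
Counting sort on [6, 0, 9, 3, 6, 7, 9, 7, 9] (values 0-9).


Input: [6, 0, 9, 3, 6, 7, 9, 7, 9]
Counts: [1, 0, 0, 1, 0, 0, 2, 2, 0, 3]

Sorted: [0, 3, 6, 6, 7, 7, 9, 9, 9]


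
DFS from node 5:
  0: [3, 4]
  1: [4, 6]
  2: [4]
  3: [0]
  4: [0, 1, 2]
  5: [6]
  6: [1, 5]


Visit 5, push [6]
Visit 6, push [1]
Visit 1, push [4]
Visit 4, push [2, 0]
Visit 0, push [3]
Visit 3, push []
Visit 2, push []

DFS order: [5, 6, 1, 4, 0, 3, 2]


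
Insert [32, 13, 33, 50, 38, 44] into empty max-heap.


Insert 32: [32]
Insert 13: [32, 13]
Insert 33: [33, 13, 32]
Insert 50: [50, 33, 32, 13]
Insert 38: [50, 38, 32, 13, 33]
Insert 44: [50, 38, 44, 13, 33, 32]

Final heap: [50, 38, 44, 13, 33, 32]


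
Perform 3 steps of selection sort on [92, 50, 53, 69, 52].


Initial: [92, 50, 53, 69, 52]
Step 1: min=50 at 1
  Swap: [50, 92, 53, 69, 52]
Step 2: min=52 at 4
  Swap: [50, 52, 53, 69, 92]
Step 3: min=53 at 2
  Swap: [50, 52, 53, 69, 92]

After 3 steps: [50, 52, 53, 69, 92]


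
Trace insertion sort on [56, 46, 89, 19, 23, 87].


Initial: [56, 46, 89, 19, 23, 87]
Insert 46: [46, 56, 89, 19, 23, 87]
Insert 89: [46, 56, 89, 19, 23, 87]
Insert 19: [19, 46, 56, 89, 23, 87]
Insert 23: [19, 23, 46, 56, 89, 87]
Insert 87: [19, 23, 46, 56, 87, 89]

Sorted: [19, 23, 46, 56, 87, 89]


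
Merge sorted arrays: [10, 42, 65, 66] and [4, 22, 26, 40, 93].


Take 4 from B
Take 10 from A
Take 22 from B
Take 26 from B
Take 40 from B
Take 42 from A
Take 65 from A
Take 66 from A

Merged: [4, 10, 22, 26, 40, 42, 65, 66, 93]


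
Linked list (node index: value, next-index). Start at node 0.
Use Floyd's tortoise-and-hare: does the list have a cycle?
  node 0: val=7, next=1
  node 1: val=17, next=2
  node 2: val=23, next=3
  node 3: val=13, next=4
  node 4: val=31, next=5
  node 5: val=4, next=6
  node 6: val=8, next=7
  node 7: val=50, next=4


Floyd's tortoise (slow, +1) and hare (fast, +2):
  init: slow=0, fast=0
  step 1: slow=1, fast=2
  step 2: slow=2, fast=4
  step 3: slow=3, fast=6
  step 4: slow=4, fast=4
  slow == fast at node 4: cycle detected

Cycle: yes


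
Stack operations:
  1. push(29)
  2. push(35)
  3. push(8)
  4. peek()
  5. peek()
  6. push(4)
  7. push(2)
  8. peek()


push(29) -> [29]
push(35) -> [29, 35]
push(8) -> [29, 35, 8]
peek()->8
peek()->8
push(4) -> [29, 35, 8, 4]
push(2) -> [29, 35, 8, 4, 2]
peek()->2

Final stack: [29, 35, 8, 4, 2]


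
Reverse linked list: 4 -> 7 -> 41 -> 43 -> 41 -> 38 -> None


Step 1: curr=4, set curr.next=prev(None) | reversed so far: 4
Step 2: curr=7, set curr.next=prev(4) | reversed so far: 7 -> 4
Step 3: curr=41, set curr.next=prev(7) | reversed so far: 41 -> 7 -> 4
Step 4: curr=43, set curr.next=prev(41) | reversed so far: 43 -> 41 -> 7 -> 4
Step 5: curr=41, set curr.next=prev(43) | reversed so far: 41 -> 43 -> 41 -> 7 -> 4
Step 6: curr=38, set curr.next=prev(41) | reversed so far: 38 -> 41 -> 43 -> 41 -> 7 -> 4

38 -> 41 -> 43 -> 41 -> 7 -> 4 -> None


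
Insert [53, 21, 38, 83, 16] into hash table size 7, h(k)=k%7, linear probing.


Insert 53: h=4 -> slot 4
Insert 21: h=0 -> slot 0
Insert 38: h=3 -> slot 3
Insert 83: h=6 -> slot 6
Insert 16: h=2 -> slot 2

Table: [21, None, 16, 38, 53, None, 83]


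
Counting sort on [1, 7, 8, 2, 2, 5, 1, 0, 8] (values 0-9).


Input: [1, 7, 8, 2, 2, 5, 1, 0, 8]
Counts: [1, 2, 2, 0, 0, 1, 0, 1, 2, 0]

Sorted: [0, 1, 1, 2, 2, 5, 7, 8, 8]


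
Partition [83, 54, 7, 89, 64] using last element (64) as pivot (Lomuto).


Pivot: 64
  54 <= 64: swap -> [54, 83, 7, 89, 64]
  7 <= 64: swap -> [54, 7, 83, 89, 64]
Place pivot at 2: [54, 7, 64, 89, 83]

Partitioned: [54, 7, 64, 89, 83]


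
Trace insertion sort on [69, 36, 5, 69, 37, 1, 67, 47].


Initial: [69, 36, 5, 69, 37, 1, 67, 47]
Insert 36: [36, 69, 5, 69, 37, 1, 67, 47]
Insert 5: [5, 36, 69, 69, 37, 1, 67, 47]
Insert 69: [5, 36, 69, 69, 37, 1, 67, 47]
Insert 37: [5, 36, 37, 69, 69, 1, 67, 47]
Insert 1: [1, 5, 36, 37, 69, 69, 67, 47]
Insert 67: [1, 5, 36, 37, 67, 69, 69, 47]
Insert 47: [1, 5, 36, 37, 47, 67, 69, 69]

Sorted: [1, 5, 36, 37, 47, 67, 69, 69]


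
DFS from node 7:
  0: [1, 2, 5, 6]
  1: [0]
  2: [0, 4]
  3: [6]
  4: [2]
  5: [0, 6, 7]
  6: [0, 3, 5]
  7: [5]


Visit 7, push [5]
Visit 5, push [6, 0]
Visit 0, push [6, 2, 1]
Visit 1, push []
Visit 2, push [4]
Visit 4, push []
Visit 6, push [3]
Visit 3, push []

DFS order: [7, 5, 0, 1, 2, 4, 6, 3]


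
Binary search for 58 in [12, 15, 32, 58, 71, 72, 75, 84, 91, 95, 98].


Step 1: lo=0, hi=10, mid=5, val=72
Step 2: lo=0, hi=4, mid=2, val=32
Step 3: lo=3, hi=4, mid=3, val=58

Found at index 3


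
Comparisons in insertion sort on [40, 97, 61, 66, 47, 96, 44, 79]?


Algorithm: insertion sort
Input: [40, 97, 61, 66, 47, 96, 44, 79]
Sorted: [40, 44, 47, 61, 66, 79, 96, 97]

20


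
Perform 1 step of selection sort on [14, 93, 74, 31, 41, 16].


Initial: [14, 93, 74, 31, 41, 16]
Step 1: min=14 at 0
  Swap: [14, 93, 74, 31, 41, 16]

After 1 step: [14, 93, 74, 31, 41, 16]


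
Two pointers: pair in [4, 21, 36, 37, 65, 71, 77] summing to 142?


lo=0(4)+hi=6(77)=81
lo=1(21)+hi=6(77)=98
lo=2(36)+hi=6(77)=113
lo=3(37)+hi=6(77)=114
lo=4(65)+hi=6(77)=142

Yes: 65+77=142


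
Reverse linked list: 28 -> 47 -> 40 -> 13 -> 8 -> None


Step 1: curr=28, set curr.next=prev(None) | reversed so far: 28
Step 2: curr=47, set curr.next=prev(28) | reversed so far: 47 -> 28
Step 3: curr=40, set curr.next=prev(47) | reversed so far: 40 -> 47 -> 28
Step 4: curr=13, set curr.next=prev(40) | reversed so far: 13 -> 40 -> 47 -> 28
Step 5: curr=8, set curr.next=prev(13) | reversed so far: 8 -> 13 -> 40 -> 47 -> 28

8 -> 13 -> 40 -> 47 -> 28 -> None


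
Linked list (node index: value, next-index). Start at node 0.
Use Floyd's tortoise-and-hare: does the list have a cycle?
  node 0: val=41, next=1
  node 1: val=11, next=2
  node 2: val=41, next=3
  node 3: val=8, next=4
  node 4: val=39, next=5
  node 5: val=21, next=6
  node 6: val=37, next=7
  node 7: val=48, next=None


Floyd's tortoise (slow, +1) and hare (fast, +2):
  init: slow=0, fast=0
  step 1: slow=1, fast=2
  step 2: slow=2, fast=4
  step 3: slow=3, fast=6
  step 4: fast 6->7->None, no cycle

Cycle: no


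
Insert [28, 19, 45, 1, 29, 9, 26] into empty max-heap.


Insert 28: [28]
Insert 19: [28, 19]
Insert 45: [45, 19, 28]
Insert 1: [45, 19, 28, 1]
Insert 29: [45, 29, 28, 1, 19]
Insert 9: [45, 29, 28, 1, 19, 9]
Insert 26: [45, 29, 28, 1, 19, 9, 26]

Final heap: [45, 29, 28, 1, 19, 9, 26]


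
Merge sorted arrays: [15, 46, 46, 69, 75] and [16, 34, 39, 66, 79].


Take 15 from A
Take 16 from B
Take 34 from B
Take 39 from B
Take 46 from A
Take 46 from A
Take 66 from B
Take 69 from A
Take 75 from A

Merged: [15, 16, 34, 39, 46, 46, 66, 69, 75, 79]


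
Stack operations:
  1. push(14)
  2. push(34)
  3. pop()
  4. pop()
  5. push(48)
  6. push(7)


push(14) -> [14]
push(34) -> [14, 34]
pop()->34, [14]
pop()->14, []
push(48) -> [48]
push(7) -> [48, 7]

Final stack: [48, 7]


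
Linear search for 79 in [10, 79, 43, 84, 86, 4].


i=0: 10!=79
i=1: 79==79 found!

Found at 1, 2 comps


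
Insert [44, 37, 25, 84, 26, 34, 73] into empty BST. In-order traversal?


Insert 44: root
Insert 37: L from 44
Insert 25: L from 44 -> L from 37
Insert 84: R from 44
Insert 26: L from 44 -> L from 37 -> R from 25
Insert 34: L from 44 -> L from 37 -> R from 25 -> R from 26
Insert 73: R from 44 -> L from 84

In-order: [25, 26, 34, 37, 44, 73, 84]


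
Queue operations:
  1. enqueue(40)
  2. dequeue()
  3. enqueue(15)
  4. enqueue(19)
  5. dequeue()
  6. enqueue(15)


enqueue(40) -> [40]
dequeue()->40, []
enqueue(15) -> [15]
enqueue(19) -> [15, 19]
dequeue()->15, [19]
enqueue(15) -> [19, 15]

Final queue: [19, 15]


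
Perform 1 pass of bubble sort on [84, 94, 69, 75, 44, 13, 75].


Initial: [84, 94, 69, 75, 44, 13, 75]
Pass 1: [84, 69, 75, 44, 13, 75, 94] (5 swaps)

After 1 pass: [84, 69, 75, 44, 13, 75, 94]


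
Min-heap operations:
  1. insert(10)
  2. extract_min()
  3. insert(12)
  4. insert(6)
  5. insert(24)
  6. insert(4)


insert(10) -> [10]
extract_min()->10, []
insert(12) -> [12]
insert(6) -> [6, 12]
insert(24) -> [6, 12, 24]
insert(4) -> [4, 6, 24, 12]

Final heap: [4, 6, 24, 12]


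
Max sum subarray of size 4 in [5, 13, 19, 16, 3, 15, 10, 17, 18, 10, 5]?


[0:4]: 53
[1:5]: 51
[2:6]: 53
[3:7]: 44
[4:8]: 45
[5:9]: 60
[6:10]: 55
[7:11]: 50

Max: 60 at [5:9]


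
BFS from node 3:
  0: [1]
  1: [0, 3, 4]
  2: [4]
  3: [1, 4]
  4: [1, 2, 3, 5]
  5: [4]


Visit 3, enqueue [1, 4]
Visit 1, enqueue [0]
Visit 4, enqueue [2, 5]
Visit 0, enqueue []
Visit 2, enqueue []
Visit 5, enqueue []

BFS order: [3, 1, 4, 0, 2, 5]


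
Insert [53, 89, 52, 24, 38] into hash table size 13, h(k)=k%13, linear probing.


Insert 53: h=1 -> slot 1
Insert 89: h=11 -> slot 11
Insert 52: h=0 -> slot 0
Insert 24: h=11, 1 probes -> slot 12
Insert 38: h=12, 3 probes -> slot 2

Table: [52, 53, 38, None, None, None, None, None, None, None, None, 89, 24]


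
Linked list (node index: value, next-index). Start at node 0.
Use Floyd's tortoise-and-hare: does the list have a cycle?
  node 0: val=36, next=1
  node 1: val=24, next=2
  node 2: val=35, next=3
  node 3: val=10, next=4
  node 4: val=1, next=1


Floyd's tortoise (slow, +1) and hare (fast, +2):
  init: slow=0, fast=0
  step 1: slow=1, fast=2
  step 2: slow=2, fast=4
  step 3: slow=3, fast=2
  step 4: slow=4, fast=4
  slow == fast at node 4: cycle detected

Cycle: yes


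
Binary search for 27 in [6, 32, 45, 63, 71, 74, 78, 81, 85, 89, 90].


Step 1: lo=0, hi=10, mid=5, val=74
Step 2: lo=0, hi=4, mid=2, val=45
Step 3: lo=0, hi=1, mid=0, val=6
Step 4: lo=1, hi=1, mid=1, val=32

Not found


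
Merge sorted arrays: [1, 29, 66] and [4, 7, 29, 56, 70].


Take 1 from A
Take 4 from B
Take 7 from B
Take 29 from A
Take 29 from B
Take 56 from B
Take 66 from A

Merged: [1, 4, 7, 29, 29, 56, 66, 70]


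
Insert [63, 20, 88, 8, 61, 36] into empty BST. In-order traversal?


Insert 63: root
Insert 20: L from 63
Insert 88: R from 63
Insert 8: L from 63 -> L from 20
Insert 61: L from 63 -> R from 20
Insert 36: L from 63 -> R from 20 -> L from 61

In-order: [8, 20, 36, 61, 63, 88]


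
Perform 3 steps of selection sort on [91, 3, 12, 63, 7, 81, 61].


Initial: [91, 3, 12, 63, 7, 81, 61]
Step 1: min=3 at 1
  Swap: [3, 91, 12, 63, 7, 81, 61]
Step 2: min=7 at 4
  Swap: [3, 7, 12, 63, 91, 81, 61]
Step 3: min=12 at 2
  Swap: [3, 7, 12, 63, 91, 81, 61]

After 3 steps: [3, 7, 12, 63, 91, 81, 61]


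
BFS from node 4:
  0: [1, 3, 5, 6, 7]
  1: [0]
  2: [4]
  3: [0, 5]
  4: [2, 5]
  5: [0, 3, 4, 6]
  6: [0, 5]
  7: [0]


Visit 4, enqueue [2, 5]
Visit 2, enqueue []
Visit 5, enqueue [0, 3, 6]
Visit 0, enqueue [1, 7]
Visit 3, enqueue []
Visit 6, enqueue []
Visit 1, enqueue []
Visit 7, enqueue []

BFS order: [4, 2, 5, 0, 3, 6, 1, 7]


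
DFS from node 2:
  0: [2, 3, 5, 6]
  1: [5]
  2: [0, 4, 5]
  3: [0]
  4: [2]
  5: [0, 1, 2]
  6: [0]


Visit 2, push [5, 4, 0]
Visit 0, push [6, 5, 3]
Visit 3, push []
Visit 5, push [1]
Visit 1, push []
Visit 6, push []
Visit 4, push []

DFS order: [2, 0, 3, 5, 1, 6, 4]


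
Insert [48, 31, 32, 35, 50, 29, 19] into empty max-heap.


Insert 48: [48]
Insert 31: [48, 31]
Insert 32: [48, 31, 32]
Insert 35: [48, 35, 32, 31]
Insert 50: [50, 48, 32, 31, 35]
Insert 29: [50, 48, 32, 31, 35, 29]
Insert 19: [50, 48, 32, 31, 35, 29, 19]

Final heap: [50, 48, 32, 31, 35, 29, 19]


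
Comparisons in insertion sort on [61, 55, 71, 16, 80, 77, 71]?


Algorithm: insertion sort
Input: [61, 55, 71, 16, 80, 77, 71]
Sorted: [16, 55, 61, 71, 71, 77, 80]

11


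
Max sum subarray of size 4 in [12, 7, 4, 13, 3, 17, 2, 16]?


[0:4]: 36
[1:5]: 27
[2:6]: 37
[3:7]: 35
[4:8]: 38

Max: 38 at [4:8]


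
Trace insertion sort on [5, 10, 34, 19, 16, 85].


Initial: [5, 10, 34, 19, 16, 85]
Insert 10: [5, 10, 34, 19, 16, 85]
Insert 34: [5, 10, 34, 19, 16, 85]
Insert 19: [5, 10, 19, 34, 16, 85]
Insert 16: [5, 10, 16, 19, 34, 85]
Insert 85: [5, 10, 16, 19, 34, 85]

Sorted: [5, 10, 16, 19, 34, 85]


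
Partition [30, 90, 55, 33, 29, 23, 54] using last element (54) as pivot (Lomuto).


Pivot: 54
  30 <= 54: advance i (no swap)
  33 <= 54: swap -> [30, 33, 55, 90, 29, 23, 54]
  29 <= 54: swap -> [30, 33, 29, 90, 55, 23, 54]
  23 <= 54: swap -> [30, 33, 29, 23, 55, 90, 54]
Place pivot at 4: [30, 33, 29, 23, 54, 90, 55]

Partitioned: [30, 33, 29, 23, 54, 90, 55]


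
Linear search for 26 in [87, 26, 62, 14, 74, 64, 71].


i=0: 87!=26
i=1: 26==26 found!

Found at 1, 2 comps


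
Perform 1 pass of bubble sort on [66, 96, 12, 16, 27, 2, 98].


Initial: [66, 96, 12, 16, 27, 2, 98]
Pass 1: [66, 12, 16, 27, 2, 96, 98] (4 swaps)

After 1 pass: [66, 12, 16, 27, 2, 96, 98]


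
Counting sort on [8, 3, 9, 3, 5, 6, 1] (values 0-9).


Input: [8, 3, 9, 3, 5, 6, 1]
Counts: [0, 1, 0, 2, 0, 1, 1, 0, 1, 1]

Sorted: [1, 3, 3, 5, 6, 8, 9]


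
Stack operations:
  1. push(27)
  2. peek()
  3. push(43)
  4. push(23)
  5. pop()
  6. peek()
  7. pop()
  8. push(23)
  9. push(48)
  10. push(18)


push(27) -> [27]
peek()->27
push(43) -> [27, 43]
push(23) -> [27, 43, 23]
pop()->23, [27, 43]
peek()->43
pop()->43, [27]
push(23) -> [27, 23]
push(48) -> [27, 23, 48]
push(18) -> [27, 23, 48, 18]

Final stack: [27, 23, 48, 18]


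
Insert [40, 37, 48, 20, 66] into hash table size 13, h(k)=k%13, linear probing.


Insert 40: h=1 -> slot 1
Insert 37: h=11 -> slot 11
Insert 48: h=9 -> slot 9
Insert 20: h=7 -> slot 7
Insert 66: h=1, 1 probes -> slot 2

Table: [None, 40, 66, None, None, None, None, 20, None, 48, None, 37, None]


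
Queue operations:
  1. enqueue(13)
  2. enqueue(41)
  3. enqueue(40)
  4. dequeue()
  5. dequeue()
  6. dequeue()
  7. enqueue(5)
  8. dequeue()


enqueue(13) -> [13]
enqueue(41) -> [13, 41]
enqueue(40) -> [13, 41, 40]
dequeue()->13, [41, 40]
dequeue()->41, [40]
dequeue()->40, []
enqueue(5) -> [5]
dequeue()->5, []

Final queue: []


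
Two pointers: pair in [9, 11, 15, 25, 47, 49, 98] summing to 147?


lo=0(9)+hi=6(98)=107
lo=1(11)+hi=6(98)=109
lo=2(15)+hi=6(98)=113
lo=3(25)+hi=6(98)=123
lo=4(47)+hi=6(98)=145
lo=5(49)+hi=6(98)=147

Yes: 49+98=147


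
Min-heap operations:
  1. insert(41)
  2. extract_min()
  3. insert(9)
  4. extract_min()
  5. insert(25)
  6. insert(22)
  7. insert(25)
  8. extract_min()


insert(41) -> [41]
extract_min()->41, []
insert(9) -> [9]
extract_min()->9, []
insert(25) -> [25]
insert(22) -> [22, 25]
insert(25) -> [22, 25, 25]
extract_min()->22, [25, 25]

Final heap: [25, 25]


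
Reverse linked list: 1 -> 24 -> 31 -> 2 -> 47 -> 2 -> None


Step 1: curr=1, set curr.next=prev(None) | reversed so far: 1
Step 2: curr=24, set curr.next=prev(1) | reversed so far: 24 -> 1
Step 3: curr=31, set curr.next=prev(24) | reversed so far: 31 -> 24 -> 1
Step 4: curr=2, set curr.next=prev(31) | reversed so far: 2 -> 31 -> 24 -> 1
Step 5: curr=47, set curr.next=prev(2) | reversed so far: 47 -> 2 -> 31 -> 24 -> 1
Step 6: curr=2, set curr.next=prev(47) | reversed so far: 2 -> 47 -> 2 -> 31 -> 24 -> 1

2 -> 47 -> 2 -> 31 -> 24 -> 1 -> None


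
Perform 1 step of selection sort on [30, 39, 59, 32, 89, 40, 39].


Initial: [30, 39, 59, 32, 89, 40, 39]
Step 1: min=30 at 0
  Swap: [30, 39, 59, 32, 89, 40, 39]

After 1 step: [30, 39, 59, 32, 89, 40, 39]


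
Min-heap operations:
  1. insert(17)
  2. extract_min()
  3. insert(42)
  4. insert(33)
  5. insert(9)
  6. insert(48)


insert(17) -> [17]
extract_min()->17, []
insert(42) -> [42]
insert(33) -> [33, 42]
insert(9) -> [9, 42, 33]
insert(48) -> [9, 42, 33, 48]

Final heap: [9, 42, 33, 48]


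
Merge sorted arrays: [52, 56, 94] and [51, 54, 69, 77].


Take 51 from B
Take 52 from A
Take 54 from B
Take 56 from A
Take 69 from B
Take 77 from B

Merged: [51, 52, 54, 56, 69, 77, 94]


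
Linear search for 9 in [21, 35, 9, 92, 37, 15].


i=0: 21!=9
i=1: 35!=9
i=2: 9==9 found!

Found at 2, 3 comps


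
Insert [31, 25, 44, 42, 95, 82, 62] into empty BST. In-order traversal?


Insert 31: root
Insert 25: L from 31
Insert 44: R from 31
Insert 42: R from 31 -> L from 44
Insert 95: R from 31 -> R from 44
Insert 82: R from 31 -> R from 44 -> L from 95
Insert 62: R from 31 -> R from 44 -> L from 95 -> L from 82

In-order: [25, 31, 42, 44, 62, 82, 95]
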